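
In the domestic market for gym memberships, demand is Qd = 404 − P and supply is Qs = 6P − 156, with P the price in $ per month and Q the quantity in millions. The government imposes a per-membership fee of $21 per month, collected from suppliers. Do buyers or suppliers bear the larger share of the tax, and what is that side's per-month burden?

Buyers bear the larger share: $18 per month.

Before the tax: set 404 − P = 6P − 156 → P* = $80, Q* = 324.
With the tax collected from suppliers, supply shifts: Qs = 6(P − 21) − 156.
Solving gives Q = 306 with buyers paying $98 and suppliers receiving $77 (the $21 wedge).
Per-month burden: buyers $18, suppliers $3.
Buyers take the larger share because demand is less price-elastic here (demand slope 1 vs supply slope 6).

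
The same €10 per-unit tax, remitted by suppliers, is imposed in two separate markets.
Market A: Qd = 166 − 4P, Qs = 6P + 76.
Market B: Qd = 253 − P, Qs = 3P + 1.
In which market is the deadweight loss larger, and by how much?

Market A, by €82.5.

Market A: pre-tax P* = €9, Q* = 130; post-tax Q = 106; deadweight loss = €120.
Market B: pre-tax P* = €63, Q* = 190; post-tax Q = 182.5; deadweight loss = €37.5.
Difference: €120 vs €37.5 → market A is larger by €82.5.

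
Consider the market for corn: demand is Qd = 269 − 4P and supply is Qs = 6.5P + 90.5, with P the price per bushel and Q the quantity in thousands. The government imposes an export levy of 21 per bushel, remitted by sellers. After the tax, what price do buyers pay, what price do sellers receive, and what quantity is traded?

Buyers pay 30; sellers receive 9; quantity = 149.

Before the tax: set 269 − 4P = 6.5P + 90.5 → P* = 17, Q* = 201.
With the tax collected from sellers, supply shifts: Qs = 6.5(P − 21) + 90.5.
New equilibrium: buyers pay 30, sellers receive 9, Q = 149. (Wedge: Pb − Ps = 21.)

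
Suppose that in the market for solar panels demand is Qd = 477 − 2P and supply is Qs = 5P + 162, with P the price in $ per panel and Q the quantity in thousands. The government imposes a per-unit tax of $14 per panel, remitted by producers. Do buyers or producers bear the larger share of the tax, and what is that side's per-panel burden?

Without the tax, 477 − 2P = 5P + 162 gives 7P = 315, so P* = $45 and Q* = 387.
With the tax collected from producers, supply shifts: Qs = 5(P − 14) + 162.
Solving gives Q = 367 with buyers paying $55 and producers receiving $41 (the $14 wedge).
Per-panel burden: buyers $10, producers $4.
Buyers take the larger share because demand is less price-elastic here (demand slope 2 vs supply slope 5).
The less price-elastic side of the market bears the larger share of a per-unit tax.

Buyers bear the larger share: $10 per panel.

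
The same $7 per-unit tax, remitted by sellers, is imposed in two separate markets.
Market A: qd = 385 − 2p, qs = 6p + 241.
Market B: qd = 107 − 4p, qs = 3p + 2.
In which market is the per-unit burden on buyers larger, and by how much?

Market A, by $2.25.

Market A: pre-tax p* = $18, q* = 349; post-tax q = 338.5; per-unit burden on buyers = $5.25.
Market B: pre-tax p* = $15, q* = 47; post-tax q = 35; per-unit burden on buyers = $3.
Difference: $5.25 vs $3 → market A is larger by $2.25.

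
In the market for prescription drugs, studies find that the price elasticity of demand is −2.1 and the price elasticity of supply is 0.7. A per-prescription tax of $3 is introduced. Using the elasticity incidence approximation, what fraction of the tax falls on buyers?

Buyers' share ≈ 0.25.

Incidence ratio: buyers' share ≈ εs / (εs + |εd|) = 0.7 / (0.7 + 2.1) = 0.25.
Supply is the less elastic side, so buyers bear the smaller share.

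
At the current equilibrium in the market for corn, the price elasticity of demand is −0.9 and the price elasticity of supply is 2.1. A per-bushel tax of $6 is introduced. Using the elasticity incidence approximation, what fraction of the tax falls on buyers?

Incidence ratio: buyers' share ≈ εs / (εs + |εd|) = 2.1 / (2.1 + 0.9) = 0.7.
Supply is the more elastic side, so buyers bear the larger share.

Buyers' share ≈ 0.7.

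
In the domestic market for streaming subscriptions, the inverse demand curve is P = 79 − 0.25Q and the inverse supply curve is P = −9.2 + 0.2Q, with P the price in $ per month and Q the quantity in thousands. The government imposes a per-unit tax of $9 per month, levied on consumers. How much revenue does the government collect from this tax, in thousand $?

Inverting to Q(P) form: Qd = 316 − 4P; Qs = 5P + 46.
Without the tax, 316 − 4P = 5P + 46 gives 9P = 270, so P* = $30 and Q* = 196.
With the tax collected from consumers, demand (in seller-price terms) shifts: Qd = 316 − 4(P + 9).
Solving gives Q = 176 with consumers paying $35 and producers receiving $26 (the $9 wedge).
Revenue = t · Q = 9 · 176 = $1584.

Tax revenue = $1584 thousand.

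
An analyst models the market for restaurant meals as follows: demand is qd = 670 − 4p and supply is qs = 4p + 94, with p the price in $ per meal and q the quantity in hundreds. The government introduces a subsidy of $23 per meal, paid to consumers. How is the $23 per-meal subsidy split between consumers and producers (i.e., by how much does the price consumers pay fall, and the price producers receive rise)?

Before the subsidy: set 670 − 4p = 4p + 94 → p* = $72, q* = 382.
With a per-unit subsidy paid to consumers, each effectively pays p − 23, so demand becomes qd = 670 − 4(p − 23).
New equilibrium: consumers pay $60.5, producers receive $83.5, q = 428. (Wedge: pb − ps = −23.)
Gain to consumers: $11.5; to producers: $11.5. (They sum to $23.)

Consumers gain $11.5 per meal; producers gain $11.5 per meal.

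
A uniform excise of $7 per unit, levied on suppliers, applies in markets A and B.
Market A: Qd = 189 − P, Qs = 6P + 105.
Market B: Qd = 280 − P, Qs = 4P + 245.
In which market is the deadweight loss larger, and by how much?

Market A: pre-tax P* = $12, Q* = 177; post-tax Q = 171; deadweight loss = $21.
Market B: pre-tax P* = $7, Q* = 273; post-tax Q = 267.4; deadweight loss = $19.6.
Difference: $21 vs $19.6 → market A is larger by $1.4.

Market A, by $1.4.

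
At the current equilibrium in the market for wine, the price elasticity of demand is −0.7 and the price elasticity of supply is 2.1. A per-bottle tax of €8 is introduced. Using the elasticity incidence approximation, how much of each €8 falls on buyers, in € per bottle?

Buyers bear ≈ €6 per bottle.

Incidence ratio: buyers' share ≈ εs / (εs + |εd|) = 2.1 / (2.1 + 0.7) = 0.75.
So buyers bear ≈ 0.75 × €8 = €6; suppliers bear €2.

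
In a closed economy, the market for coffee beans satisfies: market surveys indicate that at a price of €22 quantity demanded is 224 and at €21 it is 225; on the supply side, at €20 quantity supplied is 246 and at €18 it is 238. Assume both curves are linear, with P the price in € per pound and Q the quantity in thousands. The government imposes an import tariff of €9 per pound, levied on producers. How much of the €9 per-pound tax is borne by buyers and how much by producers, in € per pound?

Buyers bear €7.2 per pound; producers bear €1.8 per pound.

Demand slope: (225 − 224)/(21 − 22) = -1, so Qd = 246 − P.
Supply slope: (238 − 246)/(18 − 20) = 4, so Qs = 4P + 166.
Without the tax, 246 − P = 4P + 166 gives 5P = 80, so P* = €16 and Q* = 230.
With the tax collected from producers, supply shifts: Qs = 4(P − 9) + 166.
Solving gives Q = 222.8 with buyers paying €23.2 and producers receiving €14.2 (the €9 wedge).
Burden on buyers: €7.2; on producers: €1.8. (They sum to €9.)
The less price-elastic side of the market bears the larger share of a per-unit tax.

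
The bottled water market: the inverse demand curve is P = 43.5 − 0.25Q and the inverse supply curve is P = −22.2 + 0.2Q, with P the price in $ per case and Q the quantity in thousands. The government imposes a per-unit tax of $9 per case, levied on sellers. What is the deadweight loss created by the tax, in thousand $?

Inverting to Q(P) form: Qd = 174 − 4P; Qs = 5P + 111.
Before the tax: set 174 − 4P = 5P + 111 → P* = $7, Q* = 146.
With the tax collected from sellers, supply shifts: Qs = 5(P − 9) + 111.
New equilibrium: consumers pay $12, sellers receive $3, Q = 126. (Wedge: Pb − Ps = 9.)
Quantity falls by |ΔQ| = |146 − 126| = 20.
DWL = ½ · t · |ΔQ| = ½ · 9 · 20 = $90.

Deadweight loss = $90 thousand.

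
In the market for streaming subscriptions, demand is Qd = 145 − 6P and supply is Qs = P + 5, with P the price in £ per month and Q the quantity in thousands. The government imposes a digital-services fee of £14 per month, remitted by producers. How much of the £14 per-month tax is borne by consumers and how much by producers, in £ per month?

Without the tax, 145 − 6P = P + 5 gives 7P = 140, so P* = £20 and Q* = 25.
With the tax collected from producers, supply shifts: Qs = (P − 14) + 5.
New equilibrium: consumers pay £22, producers receive £8, Q = 13. (Wedge: Pb − Ps = 14.)
Burden on consumers: £2; on producers: £12. (They sum to £14.)
The less price-elastic side of the market bears the larger share of a per-unit tax.

Consumers bear £2 per month; producers bear £12 per month.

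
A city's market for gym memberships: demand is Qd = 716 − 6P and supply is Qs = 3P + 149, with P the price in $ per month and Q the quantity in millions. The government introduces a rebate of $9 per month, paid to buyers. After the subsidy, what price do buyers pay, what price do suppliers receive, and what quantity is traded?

Buyers pay $60; suppliers receive $69; quantity = 356.

Without the subsidy, 716 − 6P = 3P + 149 gives 9P = 567, so P* = $63 and Q* = 338.
With a per-unit subsidy paid to buyers, each effectively pays P − 9, so demand becomes Qd = 716 − 6(P − 9).
Solving gives Q = 356 with buyers paying $60 and suppliers receiving $69 (the $9 wedge).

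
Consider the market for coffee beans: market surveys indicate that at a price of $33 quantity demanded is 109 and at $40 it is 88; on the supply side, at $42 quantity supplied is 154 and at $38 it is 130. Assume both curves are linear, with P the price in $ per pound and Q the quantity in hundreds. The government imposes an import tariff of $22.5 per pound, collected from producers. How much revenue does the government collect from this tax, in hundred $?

Demand slope: (88 − 109)/(40 − 33) = -3, so Qd = 208 − 3P.
Supply slope: (130 − 154)/(38 − 42) = 6, so Qs = 6P − 98.
Without the tax, 208 − 3P = 6P − 98 gives 9P = 306, so P* = $34 and Q* = 106.
With the tax collected from producers, supply shifts: Qs = 6(P − 22.5) − 98.
Solving gives Q = 61 with buyers paying $49 and producers receiving $26.5 (the $22.5 wedge).
Revenue = t · Q = 22.5 · 61 = $1372.5.

Tax revenue = $1372.5 hundred.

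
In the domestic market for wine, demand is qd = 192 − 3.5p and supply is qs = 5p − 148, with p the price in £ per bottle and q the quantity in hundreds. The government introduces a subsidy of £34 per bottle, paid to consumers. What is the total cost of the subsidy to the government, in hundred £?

Government outlay = £4148 hundred.

Before the subsidy: set 192 − 3.5p = 5p − 148 → p* = £40, q* = 52.
With a per-unit subsidy paid to consumers, each effectively pays p − 34, so demand becomes qd = 192 − 3.5(p − 34).
Solving gives q = 122 with consumers paying £20 and producers receiving £54 (the £34 wedge).
Outlay = t · Q = 34 · 122 = £4148.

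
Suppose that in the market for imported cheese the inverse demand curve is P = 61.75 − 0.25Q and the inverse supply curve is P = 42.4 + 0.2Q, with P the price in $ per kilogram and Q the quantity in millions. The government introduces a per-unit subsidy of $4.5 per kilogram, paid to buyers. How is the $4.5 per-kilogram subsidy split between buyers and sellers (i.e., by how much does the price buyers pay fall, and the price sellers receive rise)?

Inverting to Q(P) form: Qd = 247 − 4P; Qs = 5P − 212.
Without the subsidy, 247 − 4P = 5P − 212 gives 9P = 459, so P* = $51 and Q* = 43.
With a per-unit subsidy paid to buyers, each effectively pays P − 4.5, so demand becomes Qd = 247 − 4(P − 4.5).
New equilibrium: buyers pay $48.5, sellers receive $53, Q = 53. (Wedge: Pb − Ps = −4.5.)
Gain to buyers: $2.5; to sellers: $2. (They sum to $4.5.)

Buyers gain $2.5 per kilogram; sellers gain $2 per kilogram.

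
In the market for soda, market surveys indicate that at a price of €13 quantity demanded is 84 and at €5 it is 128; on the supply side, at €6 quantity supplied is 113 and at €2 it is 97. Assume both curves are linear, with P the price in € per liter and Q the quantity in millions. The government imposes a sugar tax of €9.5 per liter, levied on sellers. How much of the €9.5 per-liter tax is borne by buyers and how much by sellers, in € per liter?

Demand slope: (128 − 84)/(5 − 13) = -5.5, so Qd = 155.5 − 5.5P.
Supply slope: (97 − 113)/(2 − 6) = 4, so Qs = 4P + 89.
Without the tax, 155.5 − 5.5P = 4P + 89 gives 9.5P = 66.5, so P* = €7 and Q* = 117.
With the tax collected from sellers, supply shifts: Qs = 4(P − 9.5) + 89.
Solving gives Q = 95 with buyers paying €11 and sellers receiving €1.5 (the €9.5 wedge).
Burden on buyers: €4; on sellers: €5.5. (They sum to €9.5.)

Buyers bear €4 per liter; sellers bear €5.5 per liter.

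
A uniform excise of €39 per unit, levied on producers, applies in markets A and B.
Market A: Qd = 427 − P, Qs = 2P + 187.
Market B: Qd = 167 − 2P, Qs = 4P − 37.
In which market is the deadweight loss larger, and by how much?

Market A: pre-tax P* = €80, Q* = 347; post-tax Q = 321; deadweight loss = €507.
Market B: pre-tax P* = €34, Q* = 99; post-tax Q = 47; deadweight loss = €1014.
Difference: €507 vs €1014 → market B is larger by €507.

Market B, by €507.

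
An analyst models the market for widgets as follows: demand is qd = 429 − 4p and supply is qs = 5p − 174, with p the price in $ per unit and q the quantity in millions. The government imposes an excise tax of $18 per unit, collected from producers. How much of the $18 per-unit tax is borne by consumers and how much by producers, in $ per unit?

Consumers bear $10 per unit; producers bear $8 per unit.

Without the tax, 429 − 4p = 5p − 174 gives 9p = 603, so p* = $67 and q* = 161.
With the tax collected from producers, supply shifts: qs = 5(p − 18) − 174.
New equilibrium: consumers pay $77, producers receive $59, q = 121. (Wedge: pb − ps = 18.)
Burden on consumers: $10; on producers: $8. (They sum to $18.)
The less price-elastic side of the market bears the larger share of a per-unit tax.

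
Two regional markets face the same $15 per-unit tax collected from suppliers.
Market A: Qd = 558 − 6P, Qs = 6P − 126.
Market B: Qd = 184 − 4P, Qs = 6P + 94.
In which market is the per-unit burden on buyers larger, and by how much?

Market A: pre-tax P* = $57, Q* = 216; post-tax Q = 171; per-unit burden on buyers = $7.5.
Market B: pre-tax P* = $9, Q* = 148; post-tax Q = 112; per-unit burden on buyers = $9.
Difference: $7.5 vs $9 → market B is larger by $1.5.

Market B, by $1.5.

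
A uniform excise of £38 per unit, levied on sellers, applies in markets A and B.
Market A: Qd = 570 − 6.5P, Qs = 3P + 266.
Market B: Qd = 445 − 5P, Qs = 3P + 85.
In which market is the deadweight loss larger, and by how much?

Market A: pre-tax P* = £32, Q* = 362; post-tax Q = 284; deadweight loss = £1482.
Market B: pre-tax P* = £45, Q* = 220; post-tax Q = 148.75; deadweight loss = £1353.75.
Difference: £1482 vs £1353.75 → market A is larger by £128.25.

Market A, by £128.25.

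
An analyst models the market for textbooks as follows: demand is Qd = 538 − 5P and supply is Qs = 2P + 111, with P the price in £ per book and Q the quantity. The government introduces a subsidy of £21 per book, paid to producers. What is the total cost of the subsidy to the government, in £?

Government outlay = £5523.

Before the subsidy: set 538 − 5P = 2P + 111 → P* = £61, Q* = 233.
With a per-unit subsidy paid to producers, each receives P + 21 per unit sold, so supply becomes Qs = 2(P + 21) + 111.
New equilibrium: buyers pay £55, producers receive £76, Q = 263. (Wedge: Pb − Ps = −21.)
Outlay = t · Q = 21 · 263 = £5523.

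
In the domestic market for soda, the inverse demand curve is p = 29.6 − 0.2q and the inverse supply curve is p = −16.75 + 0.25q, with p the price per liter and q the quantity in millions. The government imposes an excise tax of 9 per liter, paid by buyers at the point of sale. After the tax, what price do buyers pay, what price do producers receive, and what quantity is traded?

Buyers pay 13; producers receive 4; quantity = 83.

Rewrite in direct form: qd = 148 − 5p and qs = 4p + 67.
Before the tax: set 148 − 5p = 4p + 67 → p* = 9, q* = 103.
With the tax collected from buyers, demand (in seller-price terms) shifts: qd = 148 − 5(p + 9).
Solving gives q = 83 with buyers paying 13 and producers receiving 4 (the 9 wedge).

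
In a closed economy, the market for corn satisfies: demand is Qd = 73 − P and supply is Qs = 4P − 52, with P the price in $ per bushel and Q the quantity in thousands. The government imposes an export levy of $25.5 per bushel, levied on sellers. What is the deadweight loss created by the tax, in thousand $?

Deadweight loss = $260.1 thousand.

Without the tax, 73 − P = 4P − 52 gives 5P = 125, so P* = $25 and Q* = 48.
With the tax collected from sellers, supply shifts: Qs = 4(P − 25.5) − 52.
New equilibrium: consumers pay $45.4, sellers receive $19.9, Q = 27.6. (Wedge: Pb − Ps = 25.5.)
Quantity falls by |ΔQ| = |48 − 27.6| = 20.4.
DWL = ½ · t · |ΔQ| = ½ · 25.5 · 20.4 = $260.1.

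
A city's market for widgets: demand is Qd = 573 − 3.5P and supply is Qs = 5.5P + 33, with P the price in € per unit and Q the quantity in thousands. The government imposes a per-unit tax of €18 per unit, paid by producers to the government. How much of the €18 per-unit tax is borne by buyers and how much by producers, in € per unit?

Before the tax: set 573 − 3.5P = 5.5P + 33 → P* = €60, Q* = 363.
With the tax collected from producers, supply shifts: Qs = 5.5(P − 18) + 33.
New equilibrium: buyers pay €71, producers receive €53, Q = 324.5. (Wedge: Pb − Ps = 18.)
Burden on buyers: €11; on producers: €7. (They sum to €18.)
The less price-elastic side of the market bears the larger share of a per-unit tax.

Buyers bear €11 per unit; producers bear €7 per unit.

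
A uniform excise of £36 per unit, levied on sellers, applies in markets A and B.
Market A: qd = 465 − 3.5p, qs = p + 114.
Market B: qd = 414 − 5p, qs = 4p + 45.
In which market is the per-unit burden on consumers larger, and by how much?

Market B, by £8.

Market A: pre-tax p* = £78, q* = 192; post-tax q = 164; per-unit burden on consumers = £8.
Market B: pre-tax p* = £41, q* = 209; post-tax q = 129; per-unit burden on consumers = £16.
Difference: £8 vs £16 → market B is larger by £8.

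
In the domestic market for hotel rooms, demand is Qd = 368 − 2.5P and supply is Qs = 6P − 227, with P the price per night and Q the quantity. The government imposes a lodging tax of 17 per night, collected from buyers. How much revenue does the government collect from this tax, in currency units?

Tax revenue = 2771.

Without the tax, 368 − 2.5P = 6P − 227 gives 8.5P = 595, so P* = 70 and Q* = 193.
With the tax collected from buyers, demand (in seller-price terms) shifts: Qd = 368 − 2.5(P + 17).
Solving gives Q = 163 with buyers paying 82 and producers receiving 65 (the 17 wedge).
Revenue = t · Q = 17 · 163 = 2771.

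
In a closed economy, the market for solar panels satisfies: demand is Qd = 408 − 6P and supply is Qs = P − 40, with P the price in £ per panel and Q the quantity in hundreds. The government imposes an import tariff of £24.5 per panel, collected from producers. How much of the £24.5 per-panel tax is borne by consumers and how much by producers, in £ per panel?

Consumers bear £3.5 per panel; producers bear £21 per panel.

Before the tax: set 408 − 6P = P − 40 → P* = £64, Q* = 24.
With the tax collected from producers, supply shifts: Qs = (P − 24.5) − 40.
New equilibrium: consumers pay £67.5, producers receive £43, Q = 3. (Wedge: Pb − Ps = 24.5.)
Burden on consumers: £3.5; on producers: £21. (They sum to £24.5.)
The less price-elastic side of the market bears the larger share of a per-unit tax.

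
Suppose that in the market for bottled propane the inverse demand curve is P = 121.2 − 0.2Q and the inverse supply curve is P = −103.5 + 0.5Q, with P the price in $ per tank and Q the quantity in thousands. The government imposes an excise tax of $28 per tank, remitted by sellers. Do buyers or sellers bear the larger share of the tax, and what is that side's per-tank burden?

Rewrite in direct form: Qd = 606 − 5P and Qs = 2P + 207.
Before the tax: set 606 − 5P = 2P + 207 → P* = $57, Q* = 321.
With the tax collected from sellers, supply shifts: Qs = 2(P − 28) + 207.
Solving gives Q = 281 with buyers paying $65 and sellers receiving $37 (the $28 wedge).
Per-tank burden: buyers $8, sellers $20.
Sellers take the larger share because supply is less price-elastic here (demand slope 5 vs supply slope 2).
The less price-elastic side of the market bears the larger share of a per-unit tax.

Sellers bear the larger share: $20 per tank.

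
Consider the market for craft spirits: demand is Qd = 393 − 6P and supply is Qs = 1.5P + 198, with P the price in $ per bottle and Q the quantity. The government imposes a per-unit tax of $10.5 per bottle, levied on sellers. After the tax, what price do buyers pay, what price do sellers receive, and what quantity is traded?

Buyers pay $28.1; sellers receive $17.6; quantity = 224.4.

Without the tax, 393 − 6P = 1.5P + 198 gives 7.5P = 195, so P* = $26 and Q* = 237.
With the tax collected from sellers, supply shifts: Qs = 1.5(P − 10.5) + 198.
New equilibrium: buyers pay $28.1, sellers receive $17.6, Q = 224.4. (Wedge: Pb − Ps = 10.5.)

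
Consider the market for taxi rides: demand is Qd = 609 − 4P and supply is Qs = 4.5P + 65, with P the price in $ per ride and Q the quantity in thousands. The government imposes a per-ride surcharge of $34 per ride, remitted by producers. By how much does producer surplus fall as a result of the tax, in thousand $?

Without the tax, 609 − 4P = 4.5P + 65 gives 8.5P = 544, so P* = $64 and Q* = 353.
With the tax collected from producers, supply shifts: Qs = 4.5(P − 34) + 65.
New equilibrium: consumers pay $82, producers receive $48, Q = 281. (Wedge: Pb − Ps = 34.)
ΔPS is the trapezoid between Q = 281 and Q = 353 of height $16: ½ · (353 + 281) · 16 = $5072.

Producer surplus falls by $5072 thousand.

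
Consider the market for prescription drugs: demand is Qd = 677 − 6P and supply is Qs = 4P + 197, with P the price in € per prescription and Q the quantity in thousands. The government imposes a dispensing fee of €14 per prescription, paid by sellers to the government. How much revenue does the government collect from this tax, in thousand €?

Tax revenue = €4975.6 thousand.

Without the tax, 677 − 6P = 4P + 197 gives 10P = 480, so P* = €48 and Q* = 389.
With the tax collected from sellers, supply shifts: Qs = 4(P − 14) + 197.
New equilibrium: buyers pay €53.6, sellers receive €39.6, Q = 355.4. (Wedge: Pb − Ps = 14.)
Revenue = t · Q = 14 · 355.4 = €4975.6.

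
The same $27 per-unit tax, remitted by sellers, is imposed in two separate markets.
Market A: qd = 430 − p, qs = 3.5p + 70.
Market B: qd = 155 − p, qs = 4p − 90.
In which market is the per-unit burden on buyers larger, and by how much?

Market A: pre-tax p* = $80, q* = 350; post-tax q = 329; per-unit burden on buyers = $21.
Market B: pre-tax p* = $49, q* = 106; post-tax q = 84.4; per-unit burden on buyers = $21.6.
Difference: $21 vs $21.6 → market B is larger by $0.6.

Market B, by $0.6.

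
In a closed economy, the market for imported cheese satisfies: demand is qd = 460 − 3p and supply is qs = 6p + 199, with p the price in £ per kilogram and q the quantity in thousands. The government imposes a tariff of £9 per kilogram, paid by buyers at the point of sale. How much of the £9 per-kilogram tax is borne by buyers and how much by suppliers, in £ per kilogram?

Buyers bear £6 per kilogram; suppliers bear £3 per kilogram.

Without the tax, 460 − 3p = 6p + 199 gives 9p = 261, so p* = £29 and q* = 373.
With the tax collected from buyers, demand (in seller-price terms) shifts: qd = 460 − 3(p + 9).
Solving gives q = 355 with buyers paying £35 and suppliers receiving £26 (the £9 wedge).
Burden on buyers: £6; on suppliers: £3. (They sum to £9.)
The less price-elastic side of the market bears the larger share of a per-unit tax.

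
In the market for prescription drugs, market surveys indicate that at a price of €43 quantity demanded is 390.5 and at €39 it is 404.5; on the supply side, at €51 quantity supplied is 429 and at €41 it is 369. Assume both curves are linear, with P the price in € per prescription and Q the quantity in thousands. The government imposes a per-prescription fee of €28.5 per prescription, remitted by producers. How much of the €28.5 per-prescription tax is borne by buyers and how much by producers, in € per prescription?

Buyers bear €18 per prescription; producers bear €10.5 per prescription.

Demand slope: (404.5 − 390.5)/(39 − 43) = -3.5, so Qd = 541 − 3.5P.
Supply slope: (369 − 429)/(41 − 51) = 6, so Qs = 6P + 123.
Before the tax: set 541 − 3.5P = 6P + 123 → P* = €44, Q* = 387.
With the tax collected from producers, supply shifts: Qs = 6(P − 28.5) + 123.
New equilibrium: buyers pay €62, producers receive €33.5, Q = 324. (Wedge: Pb − Ps = 28.5.)
Burden on buyers: €18; on producers: €10.5. (They sum to €28.5.)
The less price-elastic side of the market bears the larger share of a per-unit tax.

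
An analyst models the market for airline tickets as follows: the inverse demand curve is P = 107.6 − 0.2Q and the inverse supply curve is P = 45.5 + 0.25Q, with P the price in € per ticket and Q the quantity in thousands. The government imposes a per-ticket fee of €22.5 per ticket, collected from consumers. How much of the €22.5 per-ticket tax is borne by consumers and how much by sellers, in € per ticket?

Consumers bear €10 per ticket; sellers bear €12.5 per ticket.

Rewrite in direct form: Qd = 538 − 5P and Qs = 4P − 182.
Before the tax: set 538 − 5P = 4P − 182 → P* = €80, Q* = 138.
With the tax collected from consumers, demand (in seller-price terms) shifts: Qd = 538 − 5(P + 22.5).
New equilibrium: consumers pay €90, sellers receive €67.5, Q = 88. (Wedge: Pb − Ps = 22.5.)
Burden on consumers: €10; on sellers: €12.5. (They sum to €22.5.)
The less price-elastic side of the market bears the larger share of a per-unit tax.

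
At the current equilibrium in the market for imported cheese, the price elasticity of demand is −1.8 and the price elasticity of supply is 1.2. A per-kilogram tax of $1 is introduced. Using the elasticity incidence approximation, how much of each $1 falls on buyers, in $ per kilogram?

Incidence ratio: buyers' share ≈ εs / (εs + |εd|) = 1.2 / (1.2 + 1.8) = 0.4.
So buyers bear ≈ 0.4 × $1 = $0.4; sellers bear $0.6.

Buyers bear ≈ $0.4 per kilogram.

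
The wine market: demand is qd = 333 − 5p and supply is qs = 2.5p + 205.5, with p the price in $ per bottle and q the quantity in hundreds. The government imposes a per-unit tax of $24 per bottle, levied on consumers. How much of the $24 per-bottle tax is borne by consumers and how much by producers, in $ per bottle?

Consumers bear $8 per bottle; producers bear $16 per bottle.

Without the tax, 333 − 5p = 2.5p + 205.5 gives 7.5p = 127.5, so p* = $17 and q* = 248.
With the tax collected from consumers, demand (in seller-price terms) shifts: qd = 333 − 5(p + 24).
New equilibrium: consumers pay $25, producers receive $1, q = 208. (Wedge: pb − ps = 24.)
Burden on consumers: $8; on producers: $16. (They sum to $24.)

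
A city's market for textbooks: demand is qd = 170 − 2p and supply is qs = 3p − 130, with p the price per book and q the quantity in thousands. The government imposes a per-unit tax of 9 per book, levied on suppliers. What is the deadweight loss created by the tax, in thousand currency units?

Before the tax: set 170 − 2p = 3p − 130 → p* = 60, q* = 50.
With the tax collected from suppliers, supply shifts: qs = 3(p − 9) − 130.
New equilibrium: consumers pay 65.4, suppliers receive 56.4, q = 39.2. (Wedge: pb − ps = 9.)
Quantity falls by |ΔQ| = |50 − 39.2| = 10.8.
DWL = ½ · t · |ΔQ| = ½ · 9 · 10.8 = 48.6.

Deadweight loss = 48.6 thousand.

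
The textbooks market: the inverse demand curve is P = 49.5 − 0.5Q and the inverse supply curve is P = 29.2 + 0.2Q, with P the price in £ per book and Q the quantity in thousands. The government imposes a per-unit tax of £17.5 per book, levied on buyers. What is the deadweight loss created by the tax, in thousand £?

Deadweight loss = £218.75 thousand.

Rewrite in direct form: Qd = 99 − 2P and Qs = 5P − 146.
Before the tax: set 99 − 2P = 5P − 146 → P* = £35, Q* = 29.
With the tax collected from buyers, demand (in seller-price terms) shifts: Qd = 99 − 2(P + 17.5).
New equilibrium: buyers pay £47.5, suppliers receive £30, Q = 4. (Wedge: Pb − Ps = 17.5.)
Quantity falls by |ΔQ| = |29 − 4| = 25.
DWL = ½ · t · |ΔQ| = ½ · 17.5 · 25 = £218.75.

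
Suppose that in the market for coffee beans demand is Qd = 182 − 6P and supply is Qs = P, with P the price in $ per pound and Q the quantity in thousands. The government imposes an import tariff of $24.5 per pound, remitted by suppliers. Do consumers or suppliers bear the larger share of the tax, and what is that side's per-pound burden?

Before the tax: set 182 − 6P = P → P* = $26, Q* = 26.
With the tax collected from suppliers, supply shifts: Qs = (P − 24.5).
Solving gives Q = 5 with consumers paying $29.5 and suppliers receiving $5 (the $24.5 wedge).
Per-pound burden: consumers $3.5, suppliers $21.
Suppliers take the larger share because supply is less price-elastic here (demand slope 6 vs supply slope 1).
The less price-elastic side of the market bears the larger share of a per-unit tax.

Suppliers bear the larger share: $21 per pound.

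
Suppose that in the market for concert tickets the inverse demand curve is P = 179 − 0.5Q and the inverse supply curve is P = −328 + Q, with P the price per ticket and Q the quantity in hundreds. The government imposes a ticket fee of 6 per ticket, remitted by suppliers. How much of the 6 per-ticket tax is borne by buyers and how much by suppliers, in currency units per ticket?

Rewrite in direct form: Qd = 358 − 2P and Qs = P + 328.
Without the tax, 358 − 2P = P + 328 gives 3P = 30, so P* = 10 and Q* = 338.
With the tax collected from suppliers, supply shifts: Qs = (P − 6) + 328.
Solving gives Q = 334 with buyers paying 12 and suppliers receiving 6 (the 6 wedge).
Burden on buyers: 2; on suppliers: 4. (They sum to 6.)

Buyers bear 2 per ticket; suppliers bear 4 per ticket.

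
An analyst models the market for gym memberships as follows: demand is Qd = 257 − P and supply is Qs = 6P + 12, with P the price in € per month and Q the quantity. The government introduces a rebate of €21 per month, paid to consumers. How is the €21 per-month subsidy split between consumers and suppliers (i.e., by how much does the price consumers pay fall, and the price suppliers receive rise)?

Consumers gain €18 per month; suppliers gain €3 per month.

Without the subsidy, 257 − P = 6P + 12 gives 7P = 245, so P* = €35 and Q* = 222.
With a per-unit subsidy paid to consumers, each effectively pays P − 21, so demand becomes Qd = 257 − (P − 21).
New equilibrium: consumers pay €17, suppliers receive €38, Q = 240. (Wedge: Pb − Ps = −21.)
Gain to consumers: €18; to suppliers: €3. (They sum to €21.)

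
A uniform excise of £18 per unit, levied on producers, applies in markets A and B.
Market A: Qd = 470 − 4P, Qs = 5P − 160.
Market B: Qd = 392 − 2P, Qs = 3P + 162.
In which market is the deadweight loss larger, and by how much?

Market A, by £165.6.

Market A: pre-tax P* = £70, Q* = 190; post-tax Q = 150; deadweight loss = £360.
Market B: pre-tax P* = £46, Q* = 300; post-tax Q = 278.4; deadweight loss = £194.4.
Difference: £360 vs £194.4 → market A is larger by £165.6.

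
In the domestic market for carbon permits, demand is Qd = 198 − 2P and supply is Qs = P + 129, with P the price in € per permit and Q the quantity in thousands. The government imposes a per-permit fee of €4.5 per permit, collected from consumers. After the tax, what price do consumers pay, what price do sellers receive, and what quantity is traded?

Consumers pay €24.5; sellers receive €20; quantity = 149.

Without the tax, 198 − 2P = P + 129 gives 3P = 69, so P* = €23 and Q* = 152.
With the tax collected from consumers, demand (in seller-price terms) shifts: Qd = 198 − 2(P + 4.5).
Solving gives Q = 149 with consumers paying €24.5 and sellers receiving €20 (the €4.5 wedge).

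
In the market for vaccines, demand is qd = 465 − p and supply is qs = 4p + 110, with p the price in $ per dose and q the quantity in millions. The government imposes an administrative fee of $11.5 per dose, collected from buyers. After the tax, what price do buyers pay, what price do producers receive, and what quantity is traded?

Buyers pay $80.2; producers receive $68.7; quantity = 384.8.

Without the tax, 465 − p = 4p + 110 gives 5p = 355, so p* = $71 and q* = 394.
With the tax collected from buyers, demand (in seller-price terms) shifts: qd = 465 − (p + 11.5).
Solving gives q = 384.8 with buyers paying $80.2 and producers receiving $68.7 (the $11.5 wedge).
The less price-elastic side of the market bears the larger share of a per-unit tax.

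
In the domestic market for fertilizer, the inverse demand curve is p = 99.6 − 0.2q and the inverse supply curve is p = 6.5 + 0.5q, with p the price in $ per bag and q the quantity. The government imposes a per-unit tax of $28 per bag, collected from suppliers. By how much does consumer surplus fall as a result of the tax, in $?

Rewrite in direct form: qd = 498 − 5p and qs = 2p − 13.
Without the tax, 498 − 5p = 2p − 13 gives 7p = 511, so p* = $73 and q* = 133.
With the tax collected from suppliers, supply shifts: qs = 2(p − 28) − 13.
New equilibrium: consumers pay $81, suppliers receive $53, q = 93. (Wedge: pb − ps = 28.)
ΔCS is the trapezoid between Q = 93 and Q = 133 of height $8: ½ · (133 + 93) · 8 = $904.

Consumer surplus falls by $904.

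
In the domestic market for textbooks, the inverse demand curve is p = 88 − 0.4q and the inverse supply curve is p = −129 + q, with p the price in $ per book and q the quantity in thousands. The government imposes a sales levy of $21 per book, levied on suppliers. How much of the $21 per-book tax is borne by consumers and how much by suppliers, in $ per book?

Rewrite in direct form: qd = 220 − 2.5p and qs = p + 129.
Without the tax, 220 − 2.5p = p + 129 gives 3.5p = 91, so p* = $26 and q* = 155.
With the tax collected from suppliers, supply shifts: qs = (p − 21) + 129.
New equilibrium: consumers pay $32, suppliers receive $11, q = 140. (Wedge: pb − ps = 21.)
Burden on consumers: $6; on suppliers: $15. (They sum to $21.)
The less price-elastic side of the market bears the larger share of a per-unit tax.

Consumers bear $6 per book; suppliers bear $15 per book.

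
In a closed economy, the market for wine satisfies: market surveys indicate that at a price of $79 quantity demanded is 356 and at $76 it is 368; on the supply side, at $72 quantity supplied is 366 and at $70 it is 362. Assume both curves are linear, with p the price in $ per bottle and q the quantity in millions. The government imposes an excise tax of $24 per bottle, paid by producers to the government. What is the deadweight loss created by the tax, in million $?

Deadweight loss = $384 million.

Demand slope: (368 − 356)/(76 − 79) = -4, so qd = 672 − 4p.
Supply slope: (362 − 366)/(70 − 72) = 2, so qs = 2p + 222.
Before the tax: set 672 − 4p = 2p + 222 → p* = $75, q* = 372.
With the tax collected from producers, supply shifts: qs = 2(p − 24) + 222.
Solving gives q = 340 with consumers paying $83 and producers receiving $59 (the $24 wedge).
Quantity falls by |ΔQ| = |372 − 340| = 32.
DWL = ½ · t · |ΔQ| = ½ · 24 · 32 = $384.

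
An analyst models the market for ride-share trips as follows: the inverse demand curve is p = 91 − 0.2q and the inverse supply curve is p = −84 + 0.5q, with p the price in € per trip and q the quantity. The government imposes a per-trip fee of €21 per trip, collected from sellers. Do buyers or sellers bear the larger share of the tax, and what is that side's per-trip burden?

Sellers bear the larger share: €15 per trip.

Inverting to q(p) form: qd = 455 − 5p; qs = 2p + 168.
Before the tax: set 455 − 5p = 2p + 168 → p* = €41, q* = 250.
With the tax collected from sellers, supply shifts: qs = 2(p − 21) + 168.
New equilibrium: buyers pay €47, sellers receive €26, q = 220. (Wedge: pb − ps = 21.)
Per-trip burden: buyers €6, sellers €15.
Sellers take the larger share because supply is less price-elastic here (demand slope 5 vs supply slope 2).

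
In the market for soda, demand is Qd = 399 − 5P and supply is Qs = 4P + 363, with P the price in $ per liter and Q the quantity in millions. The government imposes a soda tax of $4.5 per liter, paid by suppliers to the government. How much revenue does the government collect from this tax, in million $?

Before the tax: set 399 − 5P = 4P + 363 → P* = $4, Q* = 379.
With the tax collected from suppliers, supply shifts: Qs = 4(P − 4.5) + 363.
New equilibrium: buyers pay $6, suppliers receive $1.5, Q = 369. (Wedge: Pb − Ps = 4.5.)
Revenue = t · Q = 4.5 · 369 = $1660.5.

Tax revenue = $1660.5 million.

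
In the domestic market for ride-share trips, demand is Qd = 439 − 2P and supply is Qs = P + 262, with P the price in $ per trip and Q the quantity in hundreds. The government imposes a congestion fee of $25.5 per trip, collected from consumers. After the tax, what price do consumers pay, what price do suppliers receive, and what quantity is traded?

Without the tax, 439 − 2P = P + 262 gives 3P = 177, so P* = $59 and Q* = 321.
With the tax collected from consumers, demand (in seller-price terms) shifts: Qd = 439 − 2(P + 25.5).
Solving gives Q = 304 with consumers paying $67.5 and suppliers receiving $42 (the $25.5 wedge).

Consumers pay $67.5; suppliers receive $42; quantity = 304.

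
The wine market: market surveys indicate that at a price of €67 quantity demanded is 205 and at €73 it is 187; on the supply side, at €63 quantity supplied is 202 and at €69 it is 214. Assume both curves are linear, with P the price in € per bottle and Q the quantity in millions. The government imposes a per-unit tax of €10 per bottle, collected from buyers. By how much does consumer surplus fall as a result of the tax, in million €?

Consumer surplus falls by €808 million.

Demand slope: (187 − 205)/(73 − 67) = -3, so Qd = 406 − 3P.
Supply slope: (214 − 202)/(69 − 63) = 2, so Qs = 2P + 76.
Without the tax, 406 − 3P = 2P + 76 gives 5P = 330, so P* = €66 and Q* = 208.
With the tax collected from buyers, demand (in seller-price terms) shifts: Qd = 406 − 3(P + 10).
Solving gives Q = 196 with buyers paying €70 and sellers receiving €60 (the €10 wedge).
ΔCS is the trapezoid between Q = 196 and Q = 208 of height €4: ½ · (208 + 196) · 4 = €808.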